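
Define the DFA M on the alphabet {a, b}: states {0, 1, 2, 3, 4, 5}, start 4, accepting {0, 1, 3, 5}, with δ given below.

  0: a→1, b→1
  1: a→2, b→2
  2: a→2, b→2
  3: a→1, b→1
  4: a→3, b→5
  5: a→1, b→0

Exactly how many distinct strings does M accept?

The useful subgraph on states {0, 1, 3, 4, 5} is acyclic, so L(M) is finite; the longest accepting path visits 4 useful states, giving maximum string length 3.
Counting accepting paths from 4 by length: 2 of length 1, 4 of length 2, 2 of length 3. Total 8.

8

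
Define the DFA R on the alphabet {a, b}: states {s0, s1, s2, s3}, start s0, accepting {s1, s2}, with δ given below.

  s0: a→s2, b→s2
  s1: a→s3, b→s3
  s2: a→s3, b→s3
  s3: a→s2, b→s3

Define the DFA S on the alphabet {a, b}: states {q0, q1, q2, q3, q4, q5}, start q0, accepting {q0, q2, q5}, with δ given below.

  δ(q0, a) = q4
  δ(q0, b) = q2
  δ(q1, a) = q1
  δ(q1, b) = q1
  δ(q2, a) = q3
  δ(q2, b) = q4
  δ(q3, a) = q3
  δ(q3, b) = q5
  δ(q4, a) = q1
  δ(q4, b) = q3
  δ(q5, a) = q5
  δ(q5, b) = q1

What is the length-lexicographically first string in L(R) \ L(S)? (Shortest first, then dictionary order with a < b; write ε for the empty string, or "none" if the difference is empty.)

a

The string a is accepted by R but not by S.
No shorter string lies in the difference, and a is the lexicographically first length-1 string in L(R) \ L(S).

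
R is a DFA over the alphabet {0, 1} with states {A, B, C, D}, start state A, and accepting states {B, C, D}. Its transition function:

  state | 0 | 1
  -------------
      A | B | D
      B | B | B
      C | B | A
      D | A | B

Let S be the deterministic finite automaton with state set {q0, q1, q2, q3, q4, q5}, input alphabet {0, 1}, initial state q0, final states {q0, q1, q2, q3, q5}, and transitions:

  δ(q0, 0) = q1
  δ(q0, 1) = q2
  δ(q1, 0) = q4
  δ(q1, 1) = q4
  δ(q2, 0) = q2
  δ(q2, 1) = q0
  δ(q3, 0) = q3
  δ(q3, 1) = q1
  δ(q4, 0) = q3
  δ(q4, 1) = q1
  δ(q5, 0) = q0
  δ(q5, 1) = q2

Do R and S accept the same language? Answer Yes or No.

No

The string 00 is accepted by R but rejected by S.
So L(R) ≠ L(S).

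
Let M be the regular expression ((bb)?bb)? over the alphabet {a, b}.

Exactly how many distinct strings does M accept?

3

The expression has no Kleene star, so L(M) is finite. Expanding the alternatives gives {ε, bb, bbbb}.
That is 1 of length 0, 1 of length 2, 1 of length 4: 3 strings in all.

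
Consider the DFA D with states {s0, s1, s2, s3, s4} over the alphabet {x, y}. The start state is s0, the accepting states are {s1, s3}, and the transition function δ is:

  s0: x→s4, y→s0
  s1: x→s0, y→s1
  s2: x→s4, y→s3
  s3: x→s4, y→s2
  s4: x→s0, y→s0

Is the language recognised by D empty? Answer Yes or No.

Yes

The states reachable from the start state are {s0, s4}.
None of the accepting states {s1, s3} is reachable, so no string is accepted and L(D) = ∅.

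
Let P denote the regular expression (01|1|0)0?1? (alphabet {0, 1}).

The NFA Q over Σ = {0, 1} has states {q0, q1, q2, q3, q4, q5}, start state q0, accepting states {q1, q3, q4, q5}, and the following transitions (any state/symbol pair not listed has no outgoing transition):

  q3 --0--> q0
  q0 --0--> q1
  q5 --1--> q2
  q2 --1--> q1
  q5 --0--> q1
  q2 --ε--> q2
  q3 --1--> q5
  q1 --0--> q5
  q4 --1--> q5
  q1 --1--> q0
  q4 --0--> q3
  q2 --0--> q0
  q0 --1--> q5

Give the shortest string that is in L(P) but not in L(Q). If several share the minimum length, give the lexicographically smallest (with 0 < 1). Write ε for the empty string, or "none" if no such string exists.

01

The string 01 is accepted by P but not by Q.
No shorter string lies in the difference, and 01 is the lexicographically first length-2 string in L(P) \ L(Q).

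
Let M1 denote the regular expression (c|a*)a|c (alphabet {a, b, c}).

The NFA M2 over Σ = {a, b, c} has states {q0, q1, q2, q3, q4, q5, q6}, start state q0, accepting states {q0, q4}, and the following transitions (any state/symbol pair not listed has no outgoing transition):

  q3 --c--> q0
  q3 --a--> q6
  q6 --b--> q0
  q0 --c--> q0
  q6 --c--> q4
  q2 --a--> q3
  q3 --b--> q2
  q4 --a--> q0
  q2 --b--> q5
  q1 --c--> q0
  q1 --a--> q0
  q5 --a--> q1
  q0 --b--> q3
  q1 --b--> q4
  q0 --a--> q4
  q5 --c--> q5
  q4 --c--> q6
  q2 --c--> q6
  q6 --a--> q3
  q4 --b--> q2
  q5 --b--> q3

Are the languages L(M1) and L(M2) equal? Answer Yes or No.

No

The empty string ε is accepted by M2 but rejected by M1.
So L(M1) ≠ L(M2).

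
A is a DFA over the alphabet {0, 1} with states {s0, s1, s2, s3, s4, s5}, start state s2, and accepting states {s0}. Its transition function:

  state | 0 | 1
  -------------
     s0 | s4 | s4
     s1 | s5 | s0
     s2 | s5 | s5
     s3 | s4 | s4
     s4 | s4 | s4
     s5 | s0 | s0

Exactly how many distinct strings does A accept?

The useful subgraph on states {s0, s2, s5} is acyclic, so L(A) is finite; the longest accepting path visits 3 useful states, giving maximum string length 2.
Counting accepting paths from s2 by length: 4 of length 2. Total 4.

4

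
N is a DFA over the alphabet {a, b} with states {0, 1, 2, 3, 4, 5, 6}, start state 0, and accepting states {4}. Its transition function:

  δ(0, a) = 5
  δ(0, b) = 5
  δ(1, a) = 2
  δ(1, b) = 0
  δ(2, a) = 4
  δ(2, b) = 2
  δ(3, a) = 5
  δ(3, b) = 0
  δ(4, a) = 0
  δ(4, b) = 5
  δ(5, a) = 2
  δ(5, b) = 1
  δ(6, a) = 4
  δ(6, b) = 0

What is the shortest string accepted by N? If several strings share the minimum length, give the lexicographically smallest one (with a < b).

aaa

A breadth-first search from 0 reaches an accepting state first via the path 0 → 5 → 2 → 4 on input aaa.
No string of length < 3 is accepted (BFS exhausts all shorter strings without reaching an accepting state), and aaa is the lexicographically least accepting string of length 3.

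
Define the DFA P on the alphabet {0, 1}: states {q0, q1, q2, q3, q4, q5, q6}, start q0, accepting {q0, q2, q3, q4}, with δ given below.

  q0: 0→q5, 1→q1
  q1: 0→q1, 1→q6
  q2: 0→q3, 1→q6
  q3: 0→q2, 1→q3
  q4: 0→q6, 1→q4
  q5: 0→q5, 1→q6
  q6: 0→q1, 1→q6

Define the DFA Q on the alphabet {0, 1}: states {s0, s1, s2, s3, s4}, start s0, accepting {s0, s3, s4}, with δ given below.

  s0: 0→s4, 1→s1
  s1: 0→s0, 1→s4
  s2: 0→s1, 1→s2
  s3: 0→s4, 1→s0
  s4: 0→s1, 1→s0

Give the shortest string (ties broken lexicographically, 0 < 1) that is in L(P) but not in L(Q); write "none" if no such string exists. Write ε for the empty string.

Exploring the product automaton P × Q from the start pair (q0, s0), following both machines on each input symbol, reaches 10 state pairs: (q0, s0), (q5, s4), (q1, s1), (q5, s1), (q6, s0), (q1, s0), (q6, s4), (q5, s0), (q1, s4), (q6, s1).
P accepts in {q0, q2, q3, q4} and Q accepts in {s0, s3, s4}. The reachable pairs whose P-component is accepting are (q0, s0); in each of them the Q-component is accepting too, so the product for L(P) \ L(Q) (P-component accepting, Q-component rejecting) has no reachable accepting pair and the difference is empty.
So every string accepted by P is also accepted by Q: L(P) \ L(Q) = ∅ and there is no such string.

none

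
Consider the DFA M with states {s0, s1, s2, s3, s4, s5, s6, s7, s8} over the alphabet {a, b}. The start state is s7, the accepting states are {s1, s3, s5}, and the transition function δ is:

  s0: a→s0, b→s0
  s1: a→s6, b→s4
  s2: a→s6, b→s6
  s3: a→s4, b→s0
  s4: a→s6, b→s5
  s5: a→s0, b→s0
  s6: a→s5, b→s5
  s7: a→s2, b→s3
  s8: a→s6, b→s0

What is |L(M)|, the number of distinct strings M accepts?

8

The useful subgraph on states {s2, s3, s4, s5, s6, s7} is acyclic, so L(M) is finite; the longest accepting path visits 5 useful states, giving maximum string length 4.
Counting accepting paths from s7 by length: 1 of length 1, 5 of length 3, 2 of length 4. Total 8.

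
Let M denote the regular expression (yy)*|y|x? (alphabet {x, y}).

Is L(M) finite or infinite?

The expression contains a Kleene star applied to a subexpression that matches at least one nonempty string, so it matches strings of unbounded length.
Hence L(M) is infinite.

infinite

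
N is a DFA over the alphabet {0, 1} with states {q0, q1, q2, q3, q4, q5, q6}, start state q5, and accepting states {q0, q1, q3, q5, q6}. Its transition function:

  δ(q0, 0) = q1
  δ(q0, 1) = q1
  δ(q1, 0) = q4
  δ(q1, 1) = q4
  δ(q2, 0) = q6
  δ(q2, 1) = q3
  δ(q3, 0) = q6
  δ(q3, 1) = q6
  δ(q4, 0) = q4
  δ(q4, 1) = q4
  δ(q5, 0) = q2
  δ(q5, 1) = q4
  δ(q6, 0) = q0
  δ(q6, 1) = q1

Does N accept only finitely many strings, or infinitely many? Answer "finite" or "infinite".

finite

The useful states (reachable from q5 and able to reach an accepting state) are {q0, q1, q2, q3, q5, q6}.
Restricted to these states the transition graph has no cycle, so every accepting path has bounded length and L is finite.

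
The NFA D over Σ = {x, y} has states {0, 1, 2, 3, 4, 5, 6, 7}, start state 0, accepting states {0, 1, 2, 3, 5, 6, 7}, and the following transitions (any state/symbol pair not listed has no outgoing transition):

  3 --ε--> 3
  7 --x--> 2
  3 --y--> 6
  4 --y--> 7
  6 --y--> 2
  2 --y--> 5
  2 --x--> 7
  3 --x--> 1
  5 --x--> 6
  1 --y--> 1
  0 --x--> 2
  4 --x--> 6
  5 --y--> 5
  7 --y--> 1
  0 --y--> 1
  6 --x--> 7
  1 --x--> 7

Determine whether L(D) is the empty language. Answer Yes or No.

The empty string ε is accepted: the run 0 ends in the accepting state 0.
Since at least one string is accepted, L(D) is not empty.

No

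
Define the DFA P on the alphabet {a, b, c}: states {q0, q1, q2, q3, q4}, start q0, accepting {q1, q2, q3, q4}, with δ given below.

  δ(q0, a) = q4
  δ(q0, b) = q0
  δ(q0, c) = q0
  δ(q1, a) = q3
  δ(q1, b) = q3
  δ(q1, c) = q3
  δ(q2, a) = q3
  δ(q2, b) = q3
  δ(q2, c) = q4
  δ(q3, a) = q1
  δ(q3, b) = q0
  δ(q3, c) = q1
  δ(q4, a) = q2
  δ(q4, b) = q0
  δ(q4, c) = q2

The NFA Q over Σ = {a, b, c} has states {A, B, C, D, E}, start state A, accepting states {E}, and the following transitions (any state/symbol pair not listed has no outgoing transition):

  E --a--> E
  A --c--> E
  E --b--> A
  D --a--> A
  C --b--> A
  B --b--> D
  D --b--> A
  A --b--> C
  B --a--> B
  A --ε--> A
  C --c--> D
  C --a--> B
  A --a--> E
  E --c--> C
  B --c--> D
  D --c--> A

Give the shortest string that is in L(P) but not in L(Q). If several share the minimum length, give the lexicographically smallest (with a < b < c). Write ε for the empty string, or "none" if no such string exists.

ac

The string ac is accepted by P but not by Q.
No shorter string lies in the difference, and ac is the lexicographically first length-2 string in L(P) \ L(Q).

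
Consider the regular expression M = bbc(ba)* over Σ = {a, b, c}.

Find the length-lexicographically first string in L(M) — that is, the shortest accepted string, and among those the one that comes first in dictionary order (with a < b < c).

bbc

By inspection of the expression, no string of length less than 3 matches, and bbc is the lexicographically first match of length 3.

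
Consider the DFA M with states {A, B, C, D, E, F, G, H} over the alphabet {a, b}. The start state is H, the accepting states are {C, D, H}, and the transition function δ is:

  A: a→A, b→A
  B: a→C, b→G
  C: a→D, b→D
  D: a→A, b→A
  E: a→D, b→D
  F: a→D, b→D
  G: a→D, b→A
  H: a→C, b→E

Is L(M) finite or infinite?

The useful states (reachable from H and able to reach an accepting state) are {C, D, E, H}.
Restricted to these states the transition graph has no cycle, so every accepting path has bounded length and L is finite.

finite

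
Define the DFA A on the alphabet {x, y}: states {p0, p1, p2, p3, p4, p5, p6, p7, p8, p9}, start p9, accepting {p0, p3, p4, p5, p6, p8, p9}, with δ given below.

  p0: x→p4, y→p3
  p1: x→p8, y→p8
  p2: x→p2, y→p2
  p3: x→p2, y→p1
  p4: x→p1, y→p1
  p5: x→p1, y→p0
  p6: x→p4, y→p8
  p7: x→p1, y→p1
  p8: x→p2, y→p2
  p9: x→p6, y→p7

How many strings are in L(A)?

12

The useful subgraph on states {p1, p4, p6, p7, p8, p9} is acyclic, so L(A) is finite; the longest accepting path visits 5 useful states, giving maximum string length 4.
Counting accepting paths from p9 by length: 1 of length 0, 1 of length 1, 2 of length 2, 4 of length 3, 4 of length 4. Total 12.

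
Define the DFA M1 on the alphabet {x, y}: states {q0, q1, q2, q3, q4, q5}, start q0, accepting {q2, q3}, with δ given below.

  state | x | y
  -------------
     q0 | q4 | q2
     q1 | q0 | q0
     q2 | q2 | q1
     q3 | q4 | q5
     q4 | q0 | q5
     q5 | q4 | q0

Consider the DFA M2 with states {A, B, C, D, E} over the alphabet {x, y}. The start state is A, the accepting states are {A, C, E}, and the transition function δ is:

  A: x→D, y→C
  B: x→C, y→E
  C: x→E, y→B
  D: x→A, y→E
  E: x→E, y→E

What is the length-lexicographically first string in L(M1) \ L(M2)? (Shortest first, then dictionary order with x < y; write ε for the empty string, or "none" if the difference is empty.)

The string yyxy is accepted by M1 but not by M2.
No shorter string lies in the difference, and yyxy is the lexicographically first length-4 string in L(M1) \ L(M2).

yyxy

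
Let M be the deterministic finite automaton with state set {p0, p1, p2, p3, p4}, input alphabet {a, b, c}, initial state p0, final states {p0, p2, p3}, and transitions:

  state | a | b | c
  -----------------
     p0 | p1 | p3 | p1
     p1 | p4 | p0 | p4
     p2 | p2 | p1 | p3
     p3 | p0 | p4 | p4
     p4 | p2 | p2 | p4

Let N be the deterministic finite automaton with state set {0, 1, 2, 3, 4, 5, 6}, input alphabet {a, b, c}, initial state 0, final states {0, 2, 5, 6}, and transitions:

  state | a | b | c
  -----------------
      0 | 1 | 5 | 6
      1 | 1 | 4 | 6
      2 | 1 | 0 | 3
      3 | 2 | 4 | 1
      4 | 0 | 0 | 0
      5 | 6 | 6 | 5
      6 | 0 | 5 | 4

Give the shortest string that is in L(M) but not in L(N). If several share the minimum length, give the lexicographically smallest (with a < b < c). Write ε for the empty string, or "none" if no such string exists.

The string ab is accepted by M but not by N.
No shorter string lies in the difference, and ab is the lexicographically first length-2 string in L(M) \ L(N).

ab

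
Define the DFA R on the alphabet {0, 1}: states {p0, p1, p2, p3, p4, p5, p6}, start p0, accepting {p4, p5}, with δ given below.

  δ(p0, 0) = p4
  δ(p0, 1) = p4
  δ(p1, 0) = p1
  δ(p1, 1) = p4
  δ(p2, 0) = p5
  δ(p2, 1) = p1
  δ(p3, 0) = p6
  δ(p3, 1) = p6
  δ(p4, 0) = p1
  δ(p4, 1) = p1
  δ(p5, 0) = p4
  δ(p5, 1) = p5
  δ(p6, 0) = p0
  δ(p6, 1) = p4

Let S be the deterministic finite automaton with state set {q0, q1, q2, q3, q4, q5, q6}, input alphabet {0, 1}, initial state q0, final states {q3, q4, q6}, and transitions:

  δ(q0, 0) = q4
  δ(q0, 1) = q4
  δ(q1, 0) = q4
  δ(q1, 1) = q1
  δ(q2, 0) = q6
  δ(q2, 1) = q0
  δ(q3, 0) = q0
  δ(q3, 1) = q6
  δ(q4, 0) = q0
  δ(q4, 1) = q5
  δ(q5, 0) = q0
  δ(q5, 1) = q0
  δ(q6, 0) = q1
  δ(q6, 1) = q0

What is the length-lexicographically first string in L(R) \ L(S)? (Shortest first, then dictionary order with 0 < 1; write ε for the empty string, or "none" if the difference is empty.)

011

The string 011 is accepted by R but not by S.
No shorter string lies in the difference, and 011 is the lexicographically first length-3 string in L(R) \ L(S).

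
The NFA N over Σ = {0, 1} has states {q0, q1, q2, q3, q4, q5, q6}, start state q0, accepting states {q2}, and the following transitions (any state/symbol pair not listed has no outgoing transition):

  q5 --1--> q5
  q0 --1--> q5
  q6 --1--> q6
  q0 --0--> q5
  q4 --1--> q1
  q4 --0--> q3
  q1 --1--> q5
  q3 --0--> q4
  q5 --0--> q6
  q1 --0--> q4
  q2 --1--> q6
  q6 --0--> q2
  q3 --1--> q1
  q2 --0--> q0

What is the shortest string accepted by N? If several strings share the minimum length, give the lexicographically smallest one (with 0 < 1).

A breadth-first search from q0 reaches an accepting state first via the path q0 → q5 → q6 → q2 on input 000.
No string of length < 3 is accepted (BFS exhausts all shorter strings without reaching an accepting state), and 000 is the lexicographically least accepting string of length 3.

000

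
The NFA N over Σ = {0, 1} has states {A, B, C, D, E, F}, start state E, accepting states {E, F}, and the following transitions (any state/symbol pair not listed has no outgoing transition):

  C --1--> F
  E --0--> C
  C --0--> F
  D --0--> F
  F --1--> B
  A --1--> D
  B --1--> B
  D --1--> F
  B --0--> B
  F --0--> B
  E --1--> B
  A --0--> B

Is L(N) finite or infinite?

finite

The useful states (reachable from E and able to reach an accepting state) are {C, E, F}.
Restricted to these states the transition graph has no cycle, so every accepting path has bounded length and L is finite.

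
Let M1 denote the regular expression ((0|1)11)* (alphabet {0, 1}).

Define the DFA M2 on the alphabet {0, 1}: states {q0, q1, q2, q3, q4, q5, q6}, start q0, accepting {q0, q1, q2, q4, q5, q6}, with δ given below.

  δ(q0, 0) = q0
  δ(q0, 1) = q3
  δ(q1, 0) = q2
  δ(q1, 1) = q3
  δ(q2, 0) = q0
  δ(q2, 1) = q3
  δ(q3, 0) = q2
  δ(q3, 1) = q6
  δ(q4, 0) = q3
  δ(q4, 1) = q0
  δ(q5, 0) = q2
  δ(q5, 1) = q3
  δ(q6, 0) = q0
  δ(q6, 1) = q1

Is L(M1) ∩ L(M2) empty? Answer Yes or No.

The empty string ε is accepted by both M1 and M2.
Hence L(M1) ∩ L(M2) ≠ ∅.

No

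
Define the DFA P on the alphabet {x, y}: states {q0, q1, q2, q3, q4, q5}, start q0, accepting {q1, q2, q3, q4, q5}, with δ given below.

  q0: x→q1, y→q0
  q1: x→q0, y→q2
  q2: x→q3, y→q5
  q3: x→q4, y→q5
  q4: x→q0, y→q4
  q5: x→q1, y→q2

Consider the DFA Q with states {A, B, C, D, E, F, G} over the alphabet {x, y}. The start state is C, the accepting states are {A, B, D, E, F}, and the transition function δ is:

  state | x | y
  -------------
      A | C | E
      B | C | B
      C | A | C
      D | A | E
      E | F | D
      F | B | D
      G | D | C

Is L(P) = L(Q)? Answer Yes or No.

Yes

Exploring the product automaton P × Q from the start pair (q0, C), following both machines on each input symbol, reaches 6 state pairs: (q0, C), (q1, A), (q2, E), (q3, F), (q5, D), (q4, B).
P accepts in {q1, q2, q3, q4, q5} and Q accepts in {A, B, D, E, F}. In every reachable pair the two components are either both accepting — (q1, A), (q2, E), (q3, F), (q5, D), (q4, B) — or both non-accepting, so no string is accepted by exactly one of the machines: L(P) \ L(Q) and L(Q) \ L(P) are both empty.
Hence every string is accepted by P iff it is accepted by Q, and the two languages coincide.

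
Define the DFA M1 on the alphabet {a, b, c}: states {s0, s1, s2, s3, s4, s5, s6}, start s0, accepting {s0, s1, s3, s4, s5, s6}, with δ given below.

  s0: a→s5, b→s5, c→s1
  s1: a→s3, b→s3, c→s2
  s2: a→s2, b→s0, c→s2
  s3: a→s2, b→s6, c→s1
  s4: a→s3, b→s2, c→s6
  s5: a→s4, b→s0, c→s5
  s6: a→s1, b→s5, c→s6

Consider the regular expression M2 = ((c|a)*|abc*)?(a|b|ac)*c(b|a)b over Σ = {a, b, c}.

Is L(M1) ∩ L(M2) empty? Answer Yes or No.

No

The string cab is accepted by both M1 and M2.
Hence L(M1) ∩ L(M2) ≠ ∅.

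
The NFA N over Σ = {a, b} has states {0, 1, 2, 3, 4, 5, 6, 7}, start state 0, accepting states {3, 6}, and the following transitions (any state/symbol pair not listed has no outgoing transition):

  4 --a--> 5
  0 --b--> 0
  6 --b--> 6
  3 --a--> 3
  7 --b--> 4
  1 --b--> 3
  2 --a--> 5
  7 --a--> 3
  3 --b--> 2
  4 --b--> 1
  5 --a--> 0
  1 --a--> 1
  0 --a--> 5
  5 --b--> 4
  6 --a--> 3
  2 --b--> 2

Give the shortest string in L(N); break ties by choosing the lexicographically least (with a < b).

A breadth-first search from 0 reaches an accepting state first via the path 0 → 5 → 4 → 1 → 3 on input abbb.
No string of length < 4 is accepted (BFS exhausts all shorter strings without reaching an accepting state), and abbb is the lexicographically least accepting string of length 4.

abbb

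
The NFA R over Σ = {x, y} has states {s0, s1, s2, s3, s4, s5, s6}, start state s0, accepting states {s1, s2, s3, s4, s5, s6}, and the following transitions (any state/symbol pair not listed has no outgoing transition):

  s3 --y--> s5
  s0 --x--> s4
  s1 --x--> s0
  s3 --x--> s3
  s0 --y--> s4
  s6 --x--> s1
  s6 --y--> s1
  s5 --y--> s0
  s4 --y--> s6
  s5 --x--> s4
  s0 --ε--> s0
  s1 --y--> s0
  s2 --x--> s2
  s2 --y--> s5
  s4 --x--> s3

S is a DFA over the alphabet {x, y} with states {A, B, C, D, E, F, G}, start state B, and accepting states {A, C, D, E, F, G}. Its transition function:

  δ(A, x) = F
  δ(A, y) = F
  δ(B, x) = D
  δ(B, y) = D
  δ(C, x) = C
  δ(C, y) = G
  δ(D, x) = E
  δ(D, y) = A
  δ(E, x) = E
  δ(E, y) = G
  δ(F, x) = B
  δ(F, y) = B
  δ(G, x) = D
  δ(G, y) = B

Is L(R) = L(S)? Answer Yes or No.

Exploring the product automaton R × S from the start pair (s0, B), following both machines on each input symbol, reaches 6 state pairs: (s0, B), (s4, D), (s3, E), (s6, A), (s5, G), (s1, F).
R accepts in {s1, s2, s3, s4, s5, s6} and S accepts in {A, C, D, E, F, G}. In every reachable pair the two components are either both accepting — (s4, D), (s3, E), (s6, A), (s5, G), (s1, F) — or both non-accepting, so no string is accepted by exactly one of the machines: L(R) \ L(S) and L(S) \ L(R) are both empty.
Hence every string is accepted by R iff it is accepted by S, and the two languages coincide.

Yes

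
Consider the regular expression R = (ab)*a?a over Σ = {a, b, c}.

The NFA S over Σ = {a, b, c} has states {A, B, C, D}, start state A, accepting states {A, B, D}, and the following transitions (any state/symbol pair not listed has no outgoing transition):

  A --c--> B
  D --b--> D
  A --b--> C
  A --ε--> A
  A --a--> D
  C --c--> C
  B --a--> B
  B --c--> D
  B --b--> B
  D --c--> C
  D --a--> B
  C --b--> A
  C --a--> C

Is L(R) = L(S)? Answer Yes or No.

The empty string ε is accepted by S but rejected by R.
So L(R) ≠ L(S).

No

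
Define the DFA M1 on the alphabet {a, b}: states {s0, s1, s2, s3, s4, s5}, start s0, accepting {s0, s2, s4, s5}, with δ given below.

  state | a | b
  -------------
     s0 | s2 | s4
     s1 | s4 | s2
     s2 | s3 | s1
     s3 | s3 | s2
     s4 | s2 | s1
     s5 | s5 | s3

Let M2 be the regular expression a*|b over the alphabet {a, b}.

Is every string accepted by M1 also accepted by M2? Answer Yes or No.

No

The string ba is in L(M1) but not in L(M2).
So L(M1) ⊄ L(M2).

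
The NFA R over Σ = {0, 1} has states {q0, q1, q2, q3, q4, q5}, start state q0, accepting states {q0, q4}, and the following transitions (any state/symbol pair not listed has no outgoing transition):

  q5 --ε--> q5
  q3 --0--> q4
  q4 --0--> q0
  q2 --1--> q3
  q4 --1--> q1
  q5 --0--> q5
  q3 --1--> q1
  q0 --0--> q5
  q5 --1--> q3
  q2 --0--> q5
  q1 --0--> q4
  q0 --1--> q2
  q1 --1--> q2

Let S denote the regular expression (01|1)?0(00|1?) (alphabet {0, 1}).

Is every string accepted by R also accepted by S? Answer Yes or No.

No

The empty string ε is in L(R) but not in L(S).
So L(R) ⊄ L(S).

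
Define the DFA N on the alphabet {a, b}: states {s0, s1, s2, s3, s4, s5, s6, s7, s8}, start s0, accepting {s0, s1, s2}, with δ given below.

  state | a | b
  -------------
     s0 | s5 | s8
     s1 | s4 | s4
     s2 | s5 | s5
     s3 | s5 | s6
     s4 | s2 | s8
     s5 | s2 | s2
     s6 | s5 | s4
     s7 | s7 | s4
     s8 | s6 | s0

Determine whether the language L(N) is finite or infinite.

infinite

State s0 is reachable from the start and can reach an accepting state, and it lies on the cycle s0 → s8 → s0.
Traversing that cycle any number of times yields accepted strings of unbounded length, so the language is infinite.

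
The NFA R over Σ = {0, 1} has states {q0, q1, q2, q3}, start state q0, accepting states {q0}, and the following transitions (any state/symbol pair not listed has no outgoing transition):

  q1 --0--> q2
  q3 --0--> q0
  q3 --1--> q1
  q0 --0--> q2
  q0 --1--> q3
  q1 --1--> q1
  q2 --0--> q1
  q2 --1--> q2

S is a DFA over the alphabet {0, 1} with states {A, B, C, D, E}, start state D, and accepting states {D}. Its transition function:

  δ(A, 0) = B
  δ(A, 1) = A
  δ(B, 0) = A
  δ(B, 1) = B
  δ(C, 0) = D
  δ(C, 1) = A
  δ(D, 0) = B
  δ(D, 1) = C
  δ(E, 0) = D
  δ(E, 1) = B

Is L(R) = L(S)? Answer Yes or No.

Yes

Exploring the product automaton R × S from the start pair (q0, D), following both machines on each input symbol, reaches 4 state pairs: (q0, D), (q2, B), (q3, C), (q1, A).
R accepts in {q0} and S accepts in {D}. In every reachable pair the two components are either both accepting — (q0, D) — or both non-accepting, so no string is accepted by exactly one of the machines: L(R) \ L(S) and L(S) \ L(R) are both empty.
Hence every string is accepted by R iff it is accepted by S, and the two languages coincide.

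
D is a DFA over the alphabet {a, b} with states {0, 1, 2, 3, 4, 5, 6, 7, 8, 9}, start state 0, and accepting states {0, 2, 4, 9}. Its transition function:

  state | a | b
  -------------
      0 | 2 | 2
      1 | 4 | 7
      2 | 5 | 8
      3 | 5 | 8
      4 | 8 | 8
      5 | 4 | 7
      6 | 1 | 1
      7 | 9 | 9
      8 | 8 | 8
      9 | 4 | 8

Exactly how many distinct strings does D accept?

13

The useful subgraph on states {0, 2, 4, 5, 7, 9} is acyclic, so L(D) is finite; the longest accepting path visits 6 useful states, giving maximum string length 5.
Counting accepting paths from 0 by length: 1 of length 0, 2 of length 1, 2 of length 3, 4 of length 4, 4 of length 5. Total 13.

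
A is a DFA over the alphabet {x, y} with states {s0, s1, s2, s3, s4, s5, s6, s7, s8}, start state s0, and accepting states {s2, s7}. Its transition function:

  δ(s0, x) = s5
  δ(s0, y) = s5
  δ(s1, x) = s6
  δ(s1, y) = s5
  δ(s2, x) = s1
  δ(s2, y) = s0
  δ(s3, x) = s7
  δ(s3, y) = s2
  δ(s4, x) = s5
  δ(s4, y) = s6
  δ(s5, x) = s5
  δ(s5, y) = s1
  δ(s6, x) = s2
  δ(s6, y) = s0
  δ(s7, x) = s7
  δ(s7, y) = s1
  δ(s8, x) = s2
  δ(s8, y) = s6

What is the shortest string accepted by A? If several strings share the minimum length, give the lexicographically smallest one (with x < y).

A breadth-first search from s0 reaches an accepting state first via the path s0 → s5 → s1 → s6 → s2 on input xyxx.
No string of length < 4 is accepted (BFS exhausts all shorter strings without reaching an accepting state), and xyxx is the lexicographically least accepting string of length 4.

xyxx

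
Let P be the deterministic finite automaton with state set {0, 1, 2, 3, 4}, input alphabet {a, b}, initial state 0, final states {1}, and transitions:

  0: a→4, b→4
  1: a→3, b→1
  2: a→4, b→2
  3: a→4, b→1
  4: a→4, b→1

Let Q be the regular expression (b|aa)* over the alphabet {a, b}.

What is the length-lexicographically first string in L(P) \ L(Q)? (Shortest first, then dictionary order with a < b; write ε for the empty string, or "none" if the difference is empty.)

The string ab is accepted by P but not by Q.
No shorter string lies in the difference, and ab is the lexicographically first length-2 string in L(P) \ L(Q).

ab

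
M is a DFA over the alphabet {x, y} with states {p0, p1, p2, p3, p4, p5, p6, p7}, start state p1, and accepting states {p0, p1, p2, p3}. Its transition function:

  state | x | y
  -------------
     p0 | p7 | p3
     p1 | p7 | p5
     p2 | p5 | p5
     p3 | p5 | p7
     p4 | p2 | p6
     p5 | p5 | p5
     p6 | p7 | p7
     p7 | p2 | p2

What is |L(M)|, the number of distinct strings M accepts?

3

The useful subgraph on states {p1, p2, p7} is acyclic, so L(M) is finite; the longest accepting path visits 3 useful states, giving maximum string length 2.
Counting accepting paths from p1 by length: 1 of length 0, 2 of length 2. Total 3.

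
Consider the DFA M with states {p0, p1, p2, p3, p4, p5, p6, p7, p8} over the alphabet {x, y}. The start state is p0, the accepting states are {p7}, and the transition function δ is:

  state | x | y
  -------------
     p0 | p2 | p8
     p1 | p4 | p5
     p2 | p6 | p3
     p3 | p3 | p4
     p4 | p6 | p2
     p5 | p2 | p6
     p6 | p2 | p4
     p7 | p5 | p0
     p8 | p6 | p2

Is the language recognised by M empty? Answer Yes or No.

The states reachable from the start state are {p0, p2, p3, p4, p6, p8}.
None of the accepting states {p7} is reachable, so no string is accepted and L(M) = ∅.

Yes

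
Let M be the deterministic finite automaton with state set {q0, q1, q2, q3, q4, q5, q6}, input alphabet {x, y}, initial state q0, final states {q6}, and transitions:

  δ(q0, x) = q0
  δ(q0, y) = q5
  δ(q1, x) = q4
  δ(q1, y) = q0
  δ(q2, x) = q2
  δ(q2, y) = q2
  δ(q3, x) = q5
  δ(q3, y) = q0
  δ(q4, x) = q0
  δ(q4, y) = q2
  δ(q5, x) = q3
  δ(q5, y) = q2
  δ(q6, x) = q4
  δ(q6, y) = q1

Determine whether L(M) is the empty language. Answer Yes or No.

Yes

The states reachable from the start state are {q0, q2, q3, q5}.
None of the accepting states {q6} is reachable, so no string is accepted and L(M) = ∅.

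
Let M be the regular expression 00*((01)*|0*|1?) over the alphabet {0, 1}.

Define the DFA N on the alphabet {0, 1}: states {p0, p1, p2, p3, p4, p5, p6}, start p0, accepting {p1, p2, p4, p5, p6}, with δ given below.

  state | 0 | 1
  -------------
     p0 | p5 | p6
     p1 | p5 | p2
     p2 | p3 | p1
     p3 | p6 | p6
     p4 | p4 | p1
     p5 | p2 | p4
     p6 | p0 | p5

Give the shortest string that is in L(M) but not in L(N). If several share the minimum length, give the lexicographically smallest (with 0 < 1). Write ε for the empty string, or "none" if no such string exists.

The string 000 is accepted by M but not by N.
No shorter string lies in the difference, and 000 is the lexicographically first length-3 string in L(M) \ L(N).

000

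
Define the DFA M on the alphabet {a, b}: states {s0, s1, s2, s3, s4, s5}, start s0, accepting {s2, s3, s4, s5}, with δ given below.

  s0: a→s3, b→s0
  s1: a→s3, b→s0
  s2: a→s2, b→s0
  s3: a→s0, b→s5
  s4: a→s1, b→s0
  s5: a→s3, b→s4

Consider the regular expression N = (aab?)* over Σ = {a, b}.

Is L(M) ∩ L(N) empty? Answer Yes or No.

Yes

Converting the expression N to a DFA (subset construction, then merging equivalent states) gives the minimal DFA with states {n0, n1, n2, n3}, start state n0, accepting states {n0, n3} and transitions n0: a→n1, b→n2; n1: a→n3, b→n2; n2: a→n2, b→n2; n3: a→n1, b→n0.
Exploring the product automaton M × N from the start pair (s0, n0), following both machines on each input symbol, reaches 8 state pairs: (s0, n0), (s3, n1), (s0, n2), (s0, n3), (s5, n2), (s3, n2), (s4, n2), (s1, n2).
M accepts in {s2, s3, s4, s5} and N accepts in {n0, n3}; no reachable pair has both components accepting, so no string drives both machines to acceptance simultaneously and L(M) ∩ L(N) = ∅.
So no string is accepted by both, and the intersection is empty.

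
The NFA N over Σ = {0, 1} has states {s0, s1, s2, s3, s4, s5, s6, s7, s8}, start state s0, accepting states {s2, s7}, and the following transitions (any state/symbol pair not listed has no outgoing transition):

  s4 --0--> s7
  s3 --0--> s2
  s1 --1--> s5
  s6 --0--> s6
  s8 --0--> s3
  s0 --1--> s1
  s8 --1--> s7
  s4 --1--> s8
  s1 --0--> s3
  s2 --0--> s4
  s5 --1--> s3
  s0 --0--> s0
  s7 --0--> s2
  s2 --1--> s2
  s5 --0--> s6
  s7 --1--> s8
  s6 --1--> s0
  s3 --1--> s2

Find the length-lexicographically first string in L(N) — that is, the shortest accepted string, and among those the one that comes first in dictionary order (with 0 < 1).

A breadth-first search from s0 reaches an accepting state first via the path s0 → s1 → s3 → s2 on input 100.
No string of length < 3 is accepted (BFS exhausts all shorter strings without reaching an accepting state), and 100 is the lexicographically least accepting string of length 3.

100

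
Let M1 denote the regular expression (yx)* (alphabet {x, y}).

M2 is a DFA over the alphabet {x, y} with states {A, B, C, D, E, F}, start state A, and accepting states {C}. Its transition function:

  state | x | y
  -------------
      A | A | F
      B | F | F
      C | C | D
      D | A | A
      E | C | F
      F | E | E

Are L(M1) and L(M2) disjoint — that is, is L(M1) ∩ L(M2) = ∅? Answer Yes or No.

Converting the expression M1 to a DFA (subset construction, then merging equivalent states) gives the minimal DFA with states {r0, r1, r2}, start state r0, accepting states {r0} and transitions r0: x→r1, y→r2; r1: x→r1, y→r1; r2: x→r0, y→r1.
Exploring the product automaton M1 × M2 from the start pair (r0, A), following both machines on each input symbol, reaches 8 state pairs: (r0, A), (r1, A), (r2, F), (r1, F), (r0, E), (r1, E), (r1, C), (r1, D).
M1 accepts in {r0} and M2 accepts in {C}; no reachable pair has both components accepting, so no string drives both machines to acceptance simultaneously and L(M1) ∩ L(M2) = ∅.
So no string is accepted by both, and the intersection is empty.

Yes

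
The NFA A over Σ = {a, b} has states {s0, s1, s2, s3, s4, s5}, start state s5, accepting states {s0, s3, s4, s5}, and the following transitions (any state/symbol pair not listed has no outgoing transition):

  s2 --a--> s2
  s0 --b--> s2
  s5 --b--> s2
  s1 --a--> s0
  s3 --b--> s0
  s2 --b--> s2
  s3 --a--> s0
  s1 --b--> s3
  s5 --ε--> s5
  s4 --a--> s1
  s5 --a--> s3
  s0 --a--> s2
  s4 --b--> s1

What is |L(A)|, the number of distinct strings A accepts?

4

The useful subgraph on states {s0, s3, s5} is acyclic, so L(A) is finite; the longest accepting path visits 3 useful states, giving maximum string length 2.
Counting accepting paths from s5 by length: 1 of length 0, 1 of length 1, 2 of length 2. Total 4.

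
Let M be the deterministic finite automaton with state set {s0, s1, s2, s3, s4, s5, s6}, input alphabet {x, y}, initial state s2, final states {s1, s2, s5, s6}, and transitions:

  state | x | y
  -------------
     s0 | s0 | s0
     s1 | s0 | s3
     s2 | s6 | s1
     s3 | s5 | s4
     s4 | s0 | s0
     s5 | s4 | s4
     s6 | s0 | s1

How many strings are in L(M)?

The useful subgraph on states {s1, s2, s3, s5, s6} is acyclic, so L(M) is finite; the longest accepting path visits 5 useful states, giving maximum string length 4.
Counting accepting paths from s2 by length: 1 of length 0, 2 of length 1, 1 of length 2, 1 of length 3, 1 of length 4. Total 6.

6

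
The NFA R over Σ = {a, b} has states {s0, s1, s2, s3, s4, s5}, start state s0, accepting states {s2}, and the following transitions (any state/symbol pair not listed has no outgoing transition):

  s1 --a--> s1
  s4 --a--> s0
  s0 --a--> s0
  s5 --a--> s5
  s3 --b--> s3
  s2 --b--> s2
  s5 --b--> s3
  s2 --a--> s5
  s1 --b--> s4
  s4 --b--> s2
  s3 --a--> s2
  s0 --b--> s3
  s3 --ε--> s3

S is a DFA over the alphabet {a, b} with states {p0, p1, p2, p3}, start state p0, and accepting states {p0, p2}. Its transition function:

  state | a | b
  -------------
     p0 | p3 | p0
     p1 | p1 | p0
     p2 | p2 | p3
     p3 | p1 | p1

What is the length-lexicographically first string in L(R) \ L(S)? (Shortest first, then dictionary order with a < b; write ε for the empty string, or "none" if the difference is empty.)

ba

The string ba is accepted by R but not by S.
No shorter string lies in the difference, and ba is the lexicographically first length-2 string in L(R) \ L(S).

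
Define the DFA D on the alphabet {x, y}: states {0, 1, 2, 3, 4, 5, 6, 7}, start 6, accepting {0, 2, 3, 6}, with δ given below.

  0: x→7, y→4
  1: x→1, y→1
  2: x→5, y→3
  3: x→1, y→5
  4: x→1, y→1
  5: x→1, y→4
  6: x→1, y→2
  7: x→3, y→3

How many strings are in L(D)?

The useful subgraph on states {2, 3, 6} is acyclic, so L(D) is finite; the longest accepting path visits 3 useful states, giving maximum string length 2.
Counting accepting paths from 6 by length: 1 of length 0, 1 of length 1, 1 of length 2. Total 3.

3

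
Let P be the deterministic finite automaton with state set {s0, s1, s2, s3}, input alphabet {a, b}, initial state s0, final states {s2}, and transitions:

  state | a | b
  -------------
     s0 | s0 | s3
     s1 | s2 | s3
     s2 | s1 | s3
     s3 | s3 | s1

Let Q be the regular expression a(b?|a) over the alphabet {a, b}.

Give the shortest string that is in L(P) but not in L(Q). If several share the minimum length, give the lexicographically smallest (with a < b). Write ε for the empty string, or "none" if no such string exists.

bba

The string bba is accepted by P but not by Q.
No shorter string lies in the difference, and bba is the lexicographically first length-3 string in L(P) \ L(Q).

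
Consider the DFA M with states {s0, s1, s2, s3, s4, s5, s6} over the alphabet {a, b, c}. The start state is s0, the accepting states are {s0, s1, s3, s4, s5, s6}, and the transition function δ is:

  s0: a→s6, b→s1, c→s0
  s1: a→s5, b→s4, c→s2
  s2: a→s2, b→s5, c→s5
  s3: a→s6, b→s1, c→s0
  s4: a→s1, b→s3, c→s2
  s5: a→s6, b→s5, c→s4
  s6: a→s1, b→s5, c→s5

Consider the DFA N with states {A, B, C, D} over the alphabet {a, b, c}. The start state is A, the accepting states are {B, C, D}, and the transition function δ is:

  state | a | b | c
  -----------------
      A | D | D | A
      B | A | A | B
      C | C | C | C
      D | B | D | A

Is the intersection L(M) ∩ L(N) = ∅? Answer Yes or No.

No

The string a is accepted by both M and N.
Hence L(M) ∩ L(N) ≠ ∅.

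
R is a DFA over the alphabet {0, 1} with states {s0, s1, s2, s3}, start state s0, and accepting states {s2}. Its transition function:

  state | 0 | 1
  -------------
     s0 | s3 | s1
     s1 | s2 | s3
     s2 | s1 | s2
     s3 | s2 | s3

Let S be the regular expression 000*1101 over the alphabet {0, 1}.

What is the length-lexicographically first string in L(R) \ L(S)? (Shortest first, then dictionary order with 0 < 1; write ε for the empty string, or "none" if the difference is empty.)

The string 00 is accepted by R but not by S.
No shorter string lies in the difference, and 00 is the lexicographically first length-2 string in L(R) \ L(S).

00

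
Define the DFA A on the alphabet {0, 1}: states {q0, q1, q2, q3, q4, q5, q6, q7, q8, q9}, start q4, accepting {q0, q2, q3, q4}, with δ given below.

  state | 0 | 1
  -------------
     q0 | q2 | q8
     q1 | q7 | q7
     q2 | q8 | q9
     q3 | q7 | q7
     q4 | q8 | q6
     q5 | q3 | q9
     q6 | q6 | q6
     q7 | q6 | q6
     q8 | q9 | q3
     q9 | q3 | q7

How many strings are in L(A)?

3

The useful subgraph on states {q3, q4, q8, q9} is acyclic, so L(A) is finite; the longest accepting path visits 4 useful states, giving maximum string length 3.
Counting accepting paths from q4 by length: 1 of length 0, 1 of length 2, 1 of length 3. Total 3.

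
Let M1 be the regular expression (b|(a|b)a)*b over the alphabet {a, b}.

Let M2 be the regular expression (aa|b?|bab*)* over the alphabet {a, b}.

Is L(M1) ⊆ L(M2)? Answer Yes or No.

Yes

Converting the expression M1 to a DFA (subset construction, then merging equivalent states) gives the minimal DFA with states {r0, r1, r2, r3, r4}, start state r0, accepting states {r2} and transitions r0: a→r1, b→r2; r1: a→r0, b→r3; r2: a→r4, b→r2; r3: a→r3, b→r3; r4: a→r4, b→r2.
Converting the expression M2 to a DFA (subset construction, then merging equivalent states) gives the minimal DFA with states {t0, t1, t2, t3}, start state t0, accepting states {t0, t2} and transitions t0: a→t1, b→t2; t1: a→t0, b→t3; t2: a→t2, b→t2; t3: a→t3, b→t3.
Exploring the product automaton M1 × M2 from the start pair (r0, t0), following both machines on each input symbol, reaches 5 state pairs: (r0, t0), (r1, t1), (r2, t2), (r3, t3), (r4, t2).
M1 accepts in {r2} and M2 accepts in {t0, t2}. The reachable pairs whose M1-component is accepting are (r2, t2); in each of them the M2-component is accepting too, so the product for L(M1) \ L(M2) (M1-component accepting, M2-component rejecting) has no reachable accepting pair and the difference is empty.
Hence every string in L(M1) is also in L(M2).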